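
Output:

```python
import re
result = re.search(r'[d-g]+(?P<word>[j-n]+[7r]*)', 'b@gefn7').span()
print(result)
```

(2, 7)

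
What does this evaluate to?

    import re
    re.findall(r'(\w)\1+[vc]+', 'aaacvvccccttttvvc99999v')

After group 1 captures some text, `\1` only succeeds where that same text appears again.
Scanning left to right: at [0:10] match 'aaacvvcccc', group 1 = 'a'; at [10:17] match 'ttttvvc', group 1 = 't'; at [17:23] match '99999v', group 1 = '9'.
One capturing group, so `findall` returns just the captured substring from each match — 3 in all.

['a', 't', '9']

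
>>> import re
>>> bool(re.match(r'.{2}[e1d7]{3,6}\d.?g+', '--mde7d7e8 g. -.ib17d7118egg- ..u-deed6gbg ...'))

This matches exactly 2 of any character, then 3 to 6 of one of [e1d7]; then a digit; then optionally any character, then one or more of a literal 'g'.
With `match`, the pattern is implicitly anchored at the beginning.
Here the pattern fails at index 0, so the call returns None, and `bool(None)` is False.

False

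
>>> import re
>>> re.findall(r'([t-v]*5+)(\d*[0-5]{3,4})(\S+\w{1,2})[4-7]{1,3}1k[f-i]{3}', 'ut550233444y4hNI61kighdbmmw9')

Pattern: zero or more of a character in [t-v], then one or more of a literal '5' (captured); then zero or more of a digit, then 3 to 4 of a character in [0-5] (captured); then one or more of a non-whitespace character, then 1 to 2 of a word character (captured); then 1 to 3 of a character in [4-7], then the literal '1k', then exactly 3 of a character in [f-i].
Walking the string: at [0:22] match 'ut550233444y4hNI61kigh', groups = ('ut55', '0233444', 'y4hNI').
Multiple groups make `findall` return tuples — one 3-tuple for the one match.

[('ut55', '0233444', 'y4hNI')]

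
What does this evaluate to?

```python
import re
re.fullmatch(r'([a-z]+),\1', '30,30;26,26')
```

None

The backreference `\1` re-matches whatever the first group consumed, character for character.
`re.fullmatch` is like wrapping the pattern in `^…$` (in single-line mode).
Here there's no way to consume every character, so the call returns None.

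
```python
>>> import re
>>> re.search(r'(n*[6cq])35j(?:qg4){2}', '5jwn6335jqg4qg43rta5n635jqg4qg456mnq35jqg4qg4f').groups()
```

('n6',)

Pattern: zero or more of the literal 'n', then one of [6cq] (captured); then the literal '35j', then the literal 'qg4' repeated 2 times.
`search` walks the string left to right and returns the first match it finds.
The match spans [20:31] → 'n635jqg4qg4'.
Captured: group 1 = 'n6'.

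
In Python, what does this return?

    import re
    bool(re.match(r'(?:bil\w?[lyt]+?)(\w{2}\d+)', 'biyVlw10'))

Pattern: the literal 'bil', then optionally a word character, then one or more of one of [lyt] (lazy) (non-capturing group); then exactly 2 of a word character, then one or more of a digit (captured).
With `match`, the pattern is implicitly anchored at the beginning.
Here position 0 doesn't satisfy it, so the call returns None, and `bool(None)` is False.

False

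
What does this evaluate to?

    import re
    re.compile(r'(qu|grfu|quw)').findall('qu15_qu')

One capturing group, so `findall` returns just the captured substring from each match — 2 in all.

['qu', 'qu']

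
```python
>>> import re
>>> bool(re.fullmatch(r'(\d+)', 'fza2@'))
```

Pattern: one or more of a digit (captured).
`re.fullmatch` requires the pattern to consume the entire string.
Here the pattern can't cover the whole string, so the call returns None, and `bool(None)` is False.

False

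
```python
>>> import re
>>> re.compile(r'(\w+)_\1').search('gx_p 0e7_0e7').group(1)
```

'0e7'

`\1` is not a pattern — it's the concrete string captured by group 1, re-applied verbatim.
`re.search` tries every starting position until one works.
The match spans [5:12] → '0e7_0e7'.
Captured: group 1 = '0e7'.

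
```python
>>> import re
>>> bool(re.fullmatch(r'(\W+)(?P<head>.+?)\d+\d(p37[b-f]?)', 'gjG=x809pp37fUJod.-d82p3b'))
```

This matches one or more of a non-word character (captured); then one or more of any character (lazy) (captured as 'head'); then one or more of a digit, then a digit; then the literal 'p37', then optionally a character in [b-f] (captured).
`re.fullmatch` requires the pattern to consume the entire string.
Here the pattern can't cover the whole string, so the call returns None, and `bool(None)` is False.

False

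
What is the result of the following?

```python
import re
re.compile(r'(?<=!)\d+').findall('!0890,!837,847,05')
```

['0890', '837']

The positive lookaround only admits positions where the adjacent text matches; those characters stay outside the span.
Scanning left to right: at [1:5] → '0890'; at [7:10] → '837'.
No capturing groups, so `findall` returns the 2 full match strings.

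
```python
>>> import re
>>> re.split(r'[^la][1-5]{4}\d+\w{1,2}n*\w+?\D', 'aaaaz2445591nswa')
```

['aaaa', '']

`split` removes every match and returns the 2 fragments in between.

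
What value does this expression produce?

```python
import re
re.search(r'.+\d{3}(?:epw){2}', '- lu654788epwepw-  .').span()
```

This matches one or more of any character; then exactly 3 of a digit, then the literal 'epw' repeated 2 times.
`re.search` scans for the first position where the pattern succeeds.
The match spans [0:16] → '- lu654788epwepw'.

(0, 16)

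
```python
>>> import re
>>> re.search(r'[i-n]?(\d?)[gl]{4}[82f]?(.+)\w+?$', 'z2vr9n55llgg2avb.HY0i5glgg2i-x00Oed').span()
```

(7, 35)

This matches optionally a character in [i-n]; then optionally a digit (captured); then exactly 4 of one of [gl], then optionally one of [82f]; then one or more of any character (captured); then one or more of a word character (lazy); then anchored at the end.
The match spans [7:35] → '5llgg2avb.HY0i5glgg2i-x00Oed'.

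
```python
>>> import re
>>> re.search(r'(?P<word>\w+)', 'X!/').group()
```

'X'

The match spans [0:1] → 'X'.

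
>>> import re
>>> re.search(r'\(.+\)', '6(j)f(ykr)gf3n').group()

'(j)f(ykr)'

The match spans [1:10] → '(j)f(ykr)'.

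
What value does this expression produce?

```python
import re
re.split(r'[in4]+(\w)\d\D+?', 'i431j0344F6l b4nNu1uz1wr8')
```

['', '3', '03', 'F', ' b4nNu1uz1wr8']

This matches one or more of one of [in4]; then a word character (captured); then a digit, then one or more of a non-digit (lazy).
Because the quantifier is non-greedy, it stops expanding at the earliest point where the rest of the pattern can succeed.
Matches to split on: at [0:5] → 'i431j'; at [7:12] → '44F6l'.
The group in the pattern means `split` returns the separators' captures alongside the pieces.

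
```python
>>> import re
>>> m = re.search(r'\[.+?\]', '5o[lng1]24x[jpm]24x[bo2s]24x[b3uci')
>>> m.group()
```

'[lng1]'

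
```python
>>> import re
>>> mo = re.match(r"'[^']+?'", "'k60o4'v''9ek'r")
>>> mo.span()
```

`re.match` only tries the pattern at the start of the string.
The match spans [0:7] → "'k60o4'".

(0, 7)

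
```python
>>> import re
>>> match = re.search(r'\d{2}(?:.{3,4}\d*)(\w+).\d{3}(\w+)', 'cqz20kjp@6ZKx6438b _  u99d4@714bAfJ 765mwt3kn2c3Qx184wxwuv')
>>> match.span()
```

The match spans [3:18] → '20kjp@6ZKx6438b'.

(3, 18)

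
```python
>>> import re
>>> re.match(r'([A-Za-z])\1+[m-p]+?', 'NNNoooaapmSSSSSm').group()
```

'NNNo'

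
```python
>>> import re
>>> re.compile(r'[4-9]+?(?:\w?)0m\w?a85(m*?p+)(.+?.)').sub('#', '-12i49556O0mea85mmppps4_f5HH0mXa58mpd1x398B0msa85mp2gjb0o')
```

'-12i#_f5HH0mXa58mpd1x3#jb0o'

Pattern: one or more of a character in [4-9] (lazy); then optionally a word character (non-capturing group); then the literal '0m', then optionally a word character, then the literal 'a85'; then zero or more of a literal 'm' (lazy), then one or more of the literal 'p' (captured); then one or more of any character (lazy), then any character (captured).
Matches: at [4:23] → '49556O0mea85mmppps4'; at [40:53] → '98B0msa85mp2g'.
Every occurrence is swapped for '#'.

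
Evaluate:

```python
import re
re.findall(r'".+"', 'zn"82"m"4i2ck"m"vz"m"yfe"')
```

['"82"m"4i2ck"m"vz"m"yfe"']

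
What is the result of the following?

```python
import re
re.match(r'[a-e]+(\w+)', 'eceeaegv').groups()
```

('gv',)

The match spans [0:8] → 'eceeaegv'.
Captured: group 1 = 'gv'.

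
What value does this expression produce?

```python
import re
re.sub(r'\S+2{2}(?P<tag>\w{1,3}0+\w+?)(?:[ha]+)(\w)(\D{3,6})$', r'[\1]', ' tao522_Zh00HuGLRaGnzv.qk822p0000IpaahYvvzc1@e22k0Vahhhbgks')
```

Pattern: one or more of a non-whitespace character, then exactly 2 of a literal '2'; then 1 to 3 of a word character, then one or more of the literal '0', then one or more of a word character (lazy) (captured as 'tag'); then one or more of one of [ha] (non-capturing group); then a word character (captured); then 3 to 6 of a non-digit (captured); then anchored at the end.
A non-greedy quantifier consumes as few characters as it can — just enough that the remainder of the pattern still matches from where it stops; whatever follows it matches normally.
Matches: at [1:59] → 'tao522_Zh00HuGLRaGnzv.qk822p0000IpaahYvvzc1@e22k0Vahhhbgks'.
The replacement refers to a captured group, so each match is rewritten using its own captured text.

' [k0V]'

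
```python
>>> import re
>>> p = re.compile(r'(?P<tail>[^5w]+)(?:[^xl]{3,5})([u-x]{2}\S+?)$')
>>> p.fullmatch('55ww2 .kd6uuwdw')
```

Pattern: one or more of any character except [5w] (captured as 'tail'); then 3 to 5 of any character except [xl] (non-capturing group); then exactly 2 of a character in [u-x], then one or more of a non-whitespace character (lazy) (captured); then anchored at the end.
`re.fullmatch` requires the pattern to consume the entire string.
Here the pattern can't cover the whole string, so the call returns None.

None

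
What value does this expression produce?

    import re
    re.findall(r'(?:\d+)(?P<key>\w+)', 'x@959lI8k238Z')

['lI8k238Z']

Because there's exactly one group, `findall` drops the full match and keeps group 1 from the one hit.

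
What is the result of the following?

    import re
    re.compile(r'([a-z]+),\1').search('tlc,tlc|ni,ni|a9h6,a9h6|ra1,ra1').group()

`\1` has to match the exact text group 1 already captured.
`re.search` tries every starting position until one works.
The match spans [0:7] → 'tlc,tlc'.
Captured: group 1 = 'tlc'.

'tlc,tlc'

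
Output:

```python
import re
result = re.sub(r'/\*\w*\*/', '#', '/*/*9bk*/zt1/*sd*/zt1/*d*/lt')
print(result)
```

/*#zt1#zt1#lt

Matches: at [2:9] → '/*9bk*/'; at [12:18] → '/*sd*/'; at [21:26] → '/*d*/'.
Each match is replaced by '#'.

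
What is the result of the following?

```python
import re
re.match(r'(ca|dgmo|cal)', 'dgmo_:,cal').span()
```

`re.match` won't scan ahead — the pattern has to work from the very first character.
The match spans [0:4] → 'dgmo'.
Captured: group 1 = 'dgmo'.

(0, 4)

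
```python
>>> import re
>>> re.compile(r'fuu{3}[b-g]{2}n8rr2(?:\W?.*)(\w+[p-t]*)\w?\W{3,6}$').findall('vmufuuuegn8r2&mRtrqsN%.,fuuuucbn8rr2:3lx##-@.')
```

['x']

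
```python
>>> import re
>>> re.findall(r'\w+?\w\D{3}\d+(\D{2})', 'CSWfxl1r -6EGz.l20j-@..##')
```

['r ', 'j-']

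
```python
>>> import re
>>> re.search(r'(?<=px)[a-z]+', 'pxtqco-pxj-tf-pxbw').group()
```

The lookaround is zero-width — it requires the adjacent text to match without consuming it, so the asserted text isn't part of the match.
The match spans [2:6] → 'tqco'.

'tqco'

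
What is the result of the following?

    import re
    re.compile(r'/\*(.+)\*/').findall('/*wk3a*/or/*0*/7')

['wk3a*/or/*0']

Scanning left to right: at [0:15] match '/*wk3a*/or/*0*/', group 1 = 'wk3a*/or/*0'.
Because there's exactly one group, `findall` drops the full match and keeps group 1 from the one hit.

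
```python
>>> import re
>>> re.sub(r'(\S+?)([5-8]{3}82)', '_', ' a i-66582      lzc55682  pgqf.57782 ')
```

Pattern: one or more of a non-whitespace character (lazy) (captured); then exactly 3 of a character in [5-8], then the literal '82' (captured).
Each match is replaced by '_'.

' a _      _  _ '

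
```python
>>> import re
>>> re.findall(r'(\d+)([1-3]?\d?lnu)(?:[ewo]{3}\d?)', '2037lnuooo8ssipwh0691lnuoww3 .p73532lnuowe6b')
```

Pattern: one or more of a digit (captured); then optionally a character in [1-3], then optionally a digit, then the literal 'lnu' (captured); then exactly 3 of one of [ewo], then optionally a digit (non-capturing group).
Walking the string: at [0:11] match '2037lnuooo8', groups = ('2037', 'lnu'); at [17:28] match '0691lnuoww3', groups = ('0691', 'lnu'); at [31:43] match '73532lnuowe6', groups = ('73532', 'lnu').
With 2 capturing groups, `findall` returns a 2-tuple per match.

[('2037', 'lnu'), ('0691', 'lnu'), ('73532', 'lnu')]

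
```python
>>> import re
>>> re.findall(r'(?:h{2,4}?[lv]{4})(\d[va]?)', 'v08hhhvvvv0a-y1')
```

`findall` collects group 1 from the one match (1 total).

['0a']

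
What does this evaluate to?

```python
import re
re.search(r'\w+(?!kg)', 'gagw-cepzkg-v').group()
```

'gagw'

`(?!…)`/`(?<!…)` only lets a position through if the neighbouring text does NOT match; no characters are consumed.
Unlike `match`, `search` isn't anchored — it looks for the pattern anywhere in the string.
The match spans [0:4] → 'gagw'.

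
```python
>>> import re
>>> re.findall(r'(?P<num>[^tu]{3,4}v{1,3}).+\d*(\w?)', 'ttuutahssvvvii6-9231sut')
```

This matches 3 to 4 of any character except [tu], then 1 to 3 of the literal 'v' (captured as 'num'); then one or more of any character, then zero or more of a digit; then optionally a word character (captured).
Scanning left to right: at [5:23] match 'ahssvvvii6-9231sut', groups = ('ahssvvv', '').
`findall` packs the 2 group values into a tuple for every match.

[('ahssvvv', '')]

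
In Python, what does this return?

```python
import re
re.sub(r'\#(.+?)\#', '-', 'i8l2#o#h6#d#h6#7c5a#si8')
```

A `+?`/`*?`/`{m,n}?` starts at its minimum and grows only as far as needed for what follows to match.
Each match is replaced by '-'.

'i8l2-h6-h6-si8'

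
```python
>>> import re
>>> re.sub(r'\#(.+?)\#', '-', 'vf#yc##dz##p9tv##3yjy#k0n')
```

'vf----k0n'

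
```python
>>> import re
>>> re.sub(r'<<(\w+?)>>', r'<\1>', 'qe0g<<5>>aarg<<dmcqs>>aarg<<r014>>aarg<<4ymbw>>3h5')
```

'qe0g<5>aarg<dmcqs>aarg<r014>aarg<4ymbw>3h5'

The replacement refers to a captured group, so each match is rewritten using its own captured text.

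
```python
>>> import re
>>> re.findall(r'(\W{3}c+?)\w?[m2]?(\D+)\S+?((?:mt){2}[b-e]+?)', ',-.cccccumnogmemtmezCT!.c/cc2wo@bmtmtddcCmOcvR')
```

[(',-.c', 'cccumnogmemtmezCT!.c/cc', 'mtmtd')]

Pattern: exactly 3 of a non-word character, then one or more of a literal 'c' (lazy) (captured); then optionally a word character, then optionally one of [m2]; then one or more of a non-digit (captured); then one or more of a non-whitespace character (lazy); then the literal 'mt' repeated 2 times, then one or more of a character in [b-e] (lazy) (captured).
A `+?`/`*?`/`{m,n}?` starts at its minimum and grows only as far as needed for what follows to match.
Walking the string: at [0:38] match ',-.cccccumnogmemtmezCT!.c/cc2wo@bmtmtd', groups = (',-.c', 'cccumnogmemtmezCT!.c/cc', 'mtmtd').
3 groups means the one result is a tuple of 3 captured strings — 1 here.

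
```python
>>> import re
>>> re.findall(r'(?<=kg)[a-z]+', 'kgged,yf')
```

['ged']

The `(?=…)`/`(?<=…)` assertion just peeks at neighbouring text; it doesn't advance the match position.
Scanning left to right: at [2:5] → 'ged'.
No capturing groups, so `findall` returns the 1 full match string.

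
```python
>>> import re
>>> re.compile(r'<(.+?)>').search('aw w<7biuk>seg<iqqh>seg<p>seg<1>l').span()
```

(4, 11)

A `+?`/`*?`/`{m,n}?` starts at its minimum and grows only as far as needed for what follows to match.
Unlike `match`, `search` isn't anchored — it looks for the pattern anywhere in the string.
The match spans [4:11] → '<7biuk>'.
Captured: group 1 = '7biuk'.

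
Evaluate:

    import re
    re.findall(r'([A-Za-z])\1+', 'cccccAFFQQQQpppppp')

`\1` is not a pattern — it's the concrete string captured by group 1, re-applied verbatim.
Because there's exactly one group, `findall` drops the full match and keeps group 1 from each hit.

['c', 'F', 'Q', 'p']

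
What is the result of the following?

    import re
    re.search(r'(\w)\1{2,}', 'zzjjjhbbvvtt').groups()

('j',)

`\1` has to match the exact text group 1 already captured.
`re.search` tries every starting position until one works.
The match spans [2:5] → 'jjj'.
Captured: group 1 = 'j'.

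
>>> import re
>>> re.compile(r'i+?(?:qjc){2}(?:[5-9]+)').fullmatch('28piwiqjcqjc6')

`fullmatch` succeeds only if the pattern covers the string from start to end.
Here the string isn't matched end-to-end, so the call returns None.

None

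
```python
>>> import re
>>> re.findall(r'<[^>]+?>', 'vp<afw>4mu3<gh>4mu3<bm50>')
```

['<afw>', '<gh>', '<bm50>']

With no groups in the pattern, `findall` gives back each whole match — 3 here.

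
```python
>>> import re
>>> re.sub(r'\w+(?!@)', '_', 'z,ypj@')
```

'_,_j@'

A negative assertion filters positions out without eating any characters.
Matches: at [0:1] → 'z'; at [2:4] → 'yp'.
`sub` substitutes '_' at each match site.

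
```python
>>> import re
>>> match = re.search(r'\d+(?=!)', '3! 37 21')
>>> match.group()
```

'3'

The `(?=…)`/`(?<=…)` assertion just peeks at neighbouring text; it doesn't advance the match position.
`re.search` scans for the first position where the pattern succeeds.
The match spans [0:1] → '3'.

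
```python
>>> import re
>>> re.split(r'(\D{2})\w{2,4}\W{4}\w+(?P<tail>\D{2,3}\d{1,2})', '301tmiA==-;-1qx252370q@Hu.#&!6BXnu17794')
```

['301tmiA==-;-1qx252370', 'q@', 'nu17', '794']

Pattern: exactly 2 of a non-digit (captured); then 2 to 4 of a word character, then exactly 4 of a non-word character, then one or more of a word character; then 2 to 3 of a non-digit, then 1 to 2 of a digit (captured as 'tail').
`re.split` interleaves the captured-group text with the surrounding fragments.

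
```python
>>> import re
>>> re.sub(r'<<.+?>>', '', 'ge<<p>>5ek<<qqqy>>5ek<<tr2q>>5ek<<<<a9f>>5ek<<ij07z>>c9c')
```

'ge5ek5ek5ek5ekc9c'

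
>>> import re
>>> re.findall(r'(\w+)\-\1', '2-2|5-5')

['2', '5']

The backreference `\1` re-matches whatever the first group consumed, character for character.
One capturing group, so `findall` returns just the captured substring from each match — 2 in all.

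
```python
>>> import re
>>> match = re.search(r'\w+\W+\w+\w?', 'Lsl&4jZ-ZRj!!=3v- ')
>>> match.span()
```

The match spans [0:7] → 'Lsl&4jZ'.

(0, 7)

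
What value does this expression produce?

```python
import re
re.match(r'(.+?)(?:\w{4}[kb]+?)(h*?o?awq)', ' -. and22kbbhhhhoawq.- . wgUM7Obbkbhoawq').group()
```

Pattern: one or more of any character (lazy) (captured); then exactly 4 of a word character, then one or more of one of [kb] (lazy) (non-capturing group); then zero or more of a literal 'h' (lazy), then optionally the literal 'o', then the literal 'awq' (captured).
Because the quantifier is non-greedy, it stops expanding at the earliest point where the rest of the pattern can succeed.
With `match`, the pattern is implicitly anchored at the beginning.
The match spans [0:20] → ' -. and22kbbhhhhoawq'.
Captured: group 1 = ' -. a', group 2 = 'hhhhoawq'.

' -. and22kbbhhhhoawq'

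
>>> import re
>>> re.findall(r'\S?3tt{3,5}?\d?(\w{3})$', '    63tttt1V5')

['1V5']

The pattern matches optionally a non-whitespace character, then the literal '3t', then 3 to 5 of the literal 't' (lazy); then optionally a digit; then exactly 3 of a word character (captured); then anchored at the end.
`findall` collects group 1 from the one match (1 total).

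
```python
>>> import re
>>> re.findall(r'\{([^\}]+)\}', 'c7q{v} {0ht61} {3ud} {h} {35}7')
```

['v', '0ht61', '3ud', 'h', '35']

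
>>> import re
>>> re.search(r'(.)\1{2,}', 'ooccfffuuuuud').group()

A backreference is literal: `\1` must see the identical characters the first group matched.
The match spans [4:7] → 'fff'.

'fff'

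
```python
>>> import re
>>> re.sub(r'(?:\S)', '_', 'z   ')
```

'_   '

Pattern: a non-whitespace character (non-capturing group).
Matches: at [0:1] → 'z'.
Each match is replaced by '_'.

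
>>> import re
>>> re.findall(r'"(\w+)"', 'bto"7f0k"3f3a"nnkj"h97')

['7f0k', 'nnkj']

Matches: at [3:9] match '"7f0k"', group 1 = '7f0k'; at [13:19] match '"nnkj"', group 1 = 'nnkj'.
One capturing group, so `findall` returns just the captured substring from each match — 2 in all.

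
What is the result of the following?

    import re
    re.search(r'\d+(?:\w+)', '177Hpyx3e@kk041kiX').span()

Pattern: one or more of a digit; then one or more of a word character (non-capturing group).
`re.search` tries every starting position until one works.
The match spans [0:9] → '177Hpyx3e'.

(0, 9)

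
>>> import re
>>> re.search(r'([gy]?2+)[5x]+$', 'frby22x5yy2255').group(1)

Pattern: optionally one of [gy], then one or more of a literal '2' (captured); then one or more of one of [5x]; then anchored at the end.
`re.search` tries every starting position until one works.
The match spans [9:14] → 'y2255'.
Captured: group 1 = 'y22'.

'y22'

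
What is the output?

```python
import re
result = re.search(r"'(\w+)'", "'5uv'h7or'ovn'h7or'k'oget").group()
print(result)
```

The match spans [0:5] → "'5uv'".

'5uv'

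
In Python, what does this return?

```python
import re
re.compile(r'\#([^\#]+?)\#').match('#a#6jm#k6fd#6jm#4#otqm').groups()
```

('a',)

`re.match` won't scan ahead — the pattern has to work from the very first character.
The match spans [0:3] → '#a#'.
Captured: group 1 = 'a'.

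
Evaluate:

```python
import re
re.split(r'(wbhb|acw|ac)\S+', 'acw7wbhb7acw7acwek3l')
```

Alternation tries branches left to right and keeps the first one that lets the overall match succeed at that position.
`re.split` interleaves the captured-group text with the surrounding fragments.

['', 'acw', '']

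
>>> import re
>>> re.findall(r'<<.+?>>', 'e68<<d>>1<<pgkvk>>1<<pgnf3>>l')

`findall` yields the raw match text (3 of them) because the pattern has no groups.

['<<d>>', '<<pgkvk>>', '<<pgnf3>>']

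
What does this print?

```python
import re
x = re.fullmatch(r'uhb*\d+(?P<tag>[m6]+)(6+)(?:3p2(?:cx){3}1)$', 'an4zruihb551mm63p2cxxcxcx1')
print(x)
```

None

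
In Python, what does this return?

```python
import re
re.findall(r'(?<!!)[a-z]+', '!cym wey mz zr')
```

The negative lookahead/lookbehind blocks any match where the forbidden context is present.
Walking the string: at [2:4] → 'ym'; at [5:8] → 'wey'; at [9:11] → 'mz'; at [12:14] → 'zr'.
No capturing groups, so `findall` returns the 4 full match strings.

['ym', 'wey', 'mz', 'zr']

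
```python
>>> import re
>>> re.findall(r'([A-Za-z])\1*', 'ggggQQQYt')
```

['g', 'Q', 'Y', 't']

After group 1 captures some text, `\1` only succeeds where that same text appears again.
Walking the string: at [0:4] match 'gggg', group 1 = 'g'; at [4:7] match 'QQQ', group 1 = 'Q'; at [7:8] match 'Y', group 1 = 'Y'; at [8:9] match 't', group 1 = 't'.
Because there's exactly one group, `findall` drops the full match and keeps group 1 from each hit.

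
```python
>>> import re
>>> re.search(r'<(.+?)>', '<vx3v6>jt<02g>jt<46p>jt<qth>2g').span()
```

Unlike `match`, `search` isn't anchored — it looks for the pattern anywhere in the string.
The match spans [0:7] → '<vx3v6>'.
Captured: group 1 = 'vx3v6'.

(0, 7)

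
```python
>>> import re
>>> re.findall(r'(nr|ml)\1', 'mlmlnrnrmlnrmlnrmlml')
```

['ml', 'nr', 'ml']

After group 1 captures some text, `\1` only succeeds where that same text appears again.
`findall` collects group 1 from each match (3 total).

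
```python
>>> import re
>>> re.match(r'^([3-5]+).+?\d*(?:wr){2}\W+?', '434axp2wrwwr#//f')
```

None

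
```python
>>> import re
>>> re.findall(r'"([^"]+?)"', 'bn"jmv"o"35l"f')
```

['jmv', '35l']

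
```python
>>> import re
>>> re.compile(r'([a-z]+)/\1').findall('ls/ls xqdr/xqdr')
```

The backreference `\1` re-matches whatever the first group consumed, character for character.
Walking the string: at [0:5] match 'ls/ls', group 1 = 'ls'; at [6:15] match 'xqdr/xqdr', group 1 = 'xqdr'.
`findall` collects group 1 from each match (2 total).

['ls', 'xqdr']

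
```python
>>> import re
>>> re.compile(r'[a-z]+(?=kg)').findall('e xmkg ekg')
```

['xm', 'e']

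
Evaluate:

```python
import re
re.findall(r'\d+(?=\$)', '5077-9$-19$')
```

['9', '19']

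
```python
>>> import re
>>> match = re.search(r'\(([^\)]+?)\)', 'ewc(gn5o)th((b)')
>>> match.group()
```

'(gn5o)'

`re.search` tries every starting position until one works.
The match spans [3:9] → '(gn5o)'.
Captured: group 1 = 'gn5o'.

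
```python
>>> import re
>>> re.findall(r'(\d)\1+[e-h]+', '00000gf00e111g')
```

['0', '0', '1']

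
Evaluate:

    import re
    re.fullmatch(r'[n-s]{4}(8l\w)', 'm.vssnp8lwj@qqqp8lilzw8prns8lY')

For `fullmatch`, every character of the input must be accounted for by the pattern.
Here there's no way to consume every character, so the call returns None.

None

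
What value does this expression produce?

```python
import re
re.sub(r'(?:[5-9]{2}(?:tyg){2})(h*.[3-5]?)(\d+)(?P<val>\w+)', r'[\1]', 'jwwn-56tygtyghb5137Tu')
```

'jwwn-[hb5]'

The pattern matches exactly 2 of a character in [5-9], then the literal 'tyg' repeated 2 times (non-capturing group); then zero or more of a literal 'h', then any character, then optionally a character in [3-5] (captured); then one or more of a digit (captured); then one or more of a word character (captured as 'val').
The replacement refers to a captured group, so each match is rewritten using its own captured text.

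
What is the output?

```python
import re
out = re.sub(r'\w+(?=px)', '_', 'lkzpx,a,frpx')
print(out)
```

_px,a,_px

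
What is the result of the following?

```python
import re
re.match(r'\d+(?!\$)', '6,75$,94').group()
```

`match` is anchored at position 0; if the pattern doesn't fit there, it returns None.
The match spans [0:1] → '6'.

'6'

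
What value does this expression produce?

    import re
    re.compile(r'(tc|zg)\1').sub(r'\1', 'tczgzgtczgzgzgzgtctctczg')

'tczgtczgzgtctczg'

`\1` has to match the exact text group 1 already captured.
Matches: at [2:6] → 'zgzg'; at [8:12] → 'zgzg'; at [12:16] → 'zgzg'; at [16:20] → 'tctc'.
The replacement refers to a captured group, so each match is rewritten using its own captured text.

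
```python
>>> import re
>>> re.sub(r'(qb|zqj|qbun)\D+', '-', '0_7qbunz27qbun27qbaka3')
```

'0_7-27-27-3'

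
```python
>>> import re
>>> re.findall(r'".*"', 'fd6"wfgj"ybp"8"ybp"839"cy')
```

Since nothing is captured, `findall` lists the 1 matched substring directly.

['"wfgj"ybp"8"ybp"839"']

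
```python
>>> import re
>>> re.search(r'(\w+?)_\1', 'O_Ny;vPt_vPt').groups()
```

('vPt',)

The match spans [5:12] → 'vPt_vPt'.
Captured: group 1 = 'vPt'.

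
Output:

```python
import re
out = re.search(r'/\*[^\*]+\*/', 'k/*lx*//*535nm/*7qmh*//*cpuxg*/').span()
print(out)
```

The match spans [1:7] → '/*lx*/'.

(1, 7)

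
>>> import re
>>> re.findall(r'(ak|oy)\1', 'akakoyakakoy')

['ak', 'ak']

A backreference is literal: `\1` must see the identical characters the first group matched.
Scanning left to right: at [0:4] match 'akak', group 1 = 'ak'; at [6:10] match 'akak', group 1 = 'ak'.
Because there's exactly one group, `findall` drops the full match and keeps group 1 from each hit.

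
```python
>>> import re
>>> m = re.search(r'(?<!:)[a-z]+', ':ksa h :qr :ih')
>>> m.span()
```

(2, 4)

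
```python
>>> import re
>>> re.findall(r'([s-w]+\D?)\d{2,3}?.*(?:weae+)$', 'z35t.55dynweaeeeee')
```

['t.']

This matches one or more of a character in [s-w], then optionally a non-digit (captured); then 2 to 3 of a digit (lazy), then zero or more of any character; then the literal 'wea', then one or more of the literal 'e' (non-capturing group); then anchored at the end.
Walking the string: at [3:18] match 't.55dynweaeeeee', group 1 = 't.'.
One capturing group, so `findall` returns just the captured substring from the one match — 1 in all.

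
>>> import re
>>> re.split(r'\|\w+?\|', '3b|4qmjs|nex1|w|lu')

Splitting on the pattern gives 3 pieces.

['3b', 'nex1', 'lu']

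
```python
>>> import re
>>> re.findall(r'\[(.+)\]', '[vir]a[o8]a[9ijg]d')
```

With a single group, `findall` returns only what that group captured — 1 item.

['vir]a[o8]a[9ijg']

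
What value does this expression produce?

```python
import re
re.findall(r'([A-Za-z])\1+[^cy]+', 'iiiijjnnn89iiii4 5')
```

After group 1 captures some text, `\1` only succeeds where that same text appears again.
Walking the string: at [0:18] match 'iiiijjnnn89iiii4 5', group 1 = 'i'.
Because there's exactly one group, `findall` drops the full match and keeps group 1 from the one hit.

['i']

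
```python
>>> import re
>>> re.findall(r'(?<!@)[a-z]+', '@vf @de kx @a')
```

The negative lookaround is zero-width — it rules out positions where the adjacent text would match, without consuming anything.
No capturing groups, so `findall` returns the 3 full match strings.

['f', 'e', 'kx']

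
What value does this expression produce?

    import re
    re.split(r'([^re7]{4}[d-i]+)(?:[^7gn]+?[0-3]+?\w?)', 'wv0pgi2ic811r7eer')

['', 'wv0pgi', 'r7eer']

Pattern: exactly 4 of any character except [re7], then one or more of a character in [d-i] (captured); then one or more of any character except [7gn] (lazy), then one or more of a character in [0-3] (lazy), then optionally a word character (non-capturing group).
Matches to split on: at [0:12] → 'wv0pgi2ic811'.
`re.split` interleaves the captured-group text with the surrounding fragments.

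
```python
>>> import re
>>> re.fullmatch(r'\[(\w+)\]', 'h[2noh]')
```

For `fullmatch`, every character of the input must be accounted for by the pattern.
Here there's no way to consume every character, so the call returns None.

None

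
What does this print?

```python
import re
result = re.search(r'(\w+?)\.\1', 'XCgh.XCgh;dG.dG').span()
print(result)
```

(0, 9)

After group 1 captures some text, `\1` only succeeds where that same text appears again.
The match spans [0:9] → 'XCgh.XCgh'.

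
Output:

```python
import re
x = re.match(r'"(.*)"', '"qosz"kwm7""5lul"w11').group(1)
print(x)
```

qosz"kwm7""5lul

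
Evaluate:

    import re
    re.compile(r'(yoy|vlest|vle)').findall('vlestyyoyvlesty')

`|` is ordered: at each position the engine commits to the first alternative that works.
`findall` collects group 1 from each match (3 total).

['vlest', 'yoy', 'vlest']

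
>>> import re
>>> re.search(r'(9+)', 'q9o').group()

'9'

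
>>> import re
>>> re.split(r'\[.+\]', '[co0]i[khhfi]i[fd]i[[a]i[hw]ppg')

['', 'ppg']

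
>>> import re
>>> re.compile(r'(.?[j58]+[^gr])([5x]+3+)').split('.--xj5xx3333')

['.--', 'xj5x', 'x3333', '']

Pattern: optionally any character, then one or more of one of [j58], then any character except [gr] (captured); then one or more of one of [5x], then one or more of the literal '3' (captured).
Matches to split on: at [3:12] → 'xj5xx3333'.
Because the pattern has a capturing group, `split` also inserts each captured text between the pieces.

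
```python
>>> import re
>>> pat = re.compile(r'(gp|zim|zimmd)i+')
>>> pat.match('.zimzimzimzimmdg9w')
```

`match` is anchored at position 0; if the pattern doesn't fit there, it returns None.
Here the pattern fails at index 0, so the call returns None.

None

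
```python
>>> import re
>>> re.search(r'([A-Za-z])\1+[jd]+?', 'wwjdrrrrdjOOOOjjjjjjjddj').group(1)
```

`\1` is not a pattern — it's the concrete string captured by group 1, re-applied verbatim.
`search` walks the string left to right and returns the first match it finds.
The match spans [0:3] → 'wwj'.
Captured: group 1 = 'w'.

'w'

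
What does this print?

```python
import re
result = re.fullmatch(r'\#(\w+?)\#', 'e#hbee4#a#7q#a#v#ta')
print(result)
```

None

For `fullmatch`, every character of the input must be accounted for by the pattern.
Here there's no way to consume every character, so the call returns None.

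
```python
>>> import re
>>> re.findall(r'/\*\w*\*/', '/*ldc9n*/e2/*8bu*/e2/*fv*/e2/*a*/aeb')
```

Matches: at [0:9] → '/*ldc9n*/'; at [11:18] → '/*8bu*/'; at [20:26] → '/*fv*/'; at [28:33] → '/*a*/'.
Since nothing is captured, `findall` lists the 4 matched substrings directly.

['/*ldc9n*/', '/*8bu*/', '/*fv*/', '/*a*/']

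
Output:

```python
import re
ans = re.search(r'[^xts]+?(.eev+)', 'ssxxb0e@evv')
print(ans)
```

Pattern: one or more of any character except [xts] (lazy); then any character, then the literal 'ee', then one or more of a literal 'v' (captured).
`search` walks the string left to right and returns the first match it finds.
Here nothing in the string fits, so the call returns None.

None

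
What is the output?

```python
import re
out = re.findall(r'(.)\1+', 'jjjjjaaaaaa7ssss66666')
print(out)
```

The backreference `\1` re-matches whatever the first group consumed, character for character.
Scanning left to right: at [0:5] match 'jjjjj', group 1 = 'j'; at [5:11] match 'aaaaaa', group 1 = 'a'; at [12:16] match 'ssss', group 1 = 's'; at [16:21] match '66666', group 1 = '6'.
One capturing group, so `findall` returns just the captured substring from each match — 4 in all.

['j', 'a', 's', '6']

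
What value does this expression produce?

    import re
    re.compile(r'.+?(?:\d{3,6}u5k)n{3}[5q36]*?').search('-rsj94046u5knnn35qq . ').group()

This matches one or more of any character (lazy); then 3 to 6 of a digit, then the literal 'u5k' (non-capturing group); then exactly 3 of the literal 'n', then zero or more of one of [5q36] (lazy).
`re.search` tries every starting position until one works.
The match spans [0:15] → '-rsj94046u5knnn'.

'-rsj94046u5knnn'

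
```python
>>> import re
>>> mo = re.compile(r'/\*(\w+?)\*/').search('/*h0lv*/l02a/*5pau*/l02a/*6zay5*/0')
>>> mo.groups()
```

The match spans [0:8] → '/*h0lv*/'.
Captured: group 1 = 'h0lv'.

('h0lv',)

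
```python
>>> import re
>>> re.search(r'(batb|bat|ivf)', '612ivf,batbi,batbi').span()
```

(3, 6)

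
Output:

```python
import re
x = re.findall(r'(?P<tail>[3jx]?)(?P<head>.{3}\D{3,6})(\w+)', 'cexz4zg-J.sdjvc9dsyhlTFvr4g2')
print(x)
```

Pattern: optionally one of [3jx] (captured as 'tail'); then exactly 3 of any character, then 3 to 6 of a non-digit (captured as 'head'); then one or more of a word character (captured).
Scanning left to right: at [2:28] match 'xz4zg-J.sdjvc9dsyhlTFvr4g2', groups = ('x', 'z4zg-J.sd', 'jvc9dsyhlTFvr4g2').
Multiple groups make `findall` return tuples — one 3-tuple for the one match.

[('x', 'z4zg-J.sd', 'jvc9dsyhlTFvr4g2')]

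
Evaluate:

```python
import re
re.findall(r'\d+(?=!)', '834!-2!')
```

The lookaround is zero-width — it requires the adjacent text to match without consuming it, so the asserted text isn't part of the match.
Scanning left to right: at [0:3] → '834'; at [5:6] → '2'.
Since nothing is captured, `findall` lists the 2 matched substrings directly.

['834', '2']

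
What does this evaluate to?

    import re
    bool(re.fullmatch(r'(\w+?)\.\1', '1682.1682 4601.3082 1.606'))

`\1` has to match the exact text group 1 already captured.
For `fullmatch`, every character of the input must be accounted for by the pattern.
Here the pattern can't cover the whole string, so the call returns None, and `bool(None)` is False.

False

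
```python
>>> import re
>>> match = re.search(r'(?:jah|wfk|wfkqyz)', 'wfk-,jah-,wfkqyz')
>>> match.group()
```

'wfk'

Unlike `match`, `search` isn't anchored — it looks for the pattern anywhere in the string.
The match spans [0:3] → 'wfk'.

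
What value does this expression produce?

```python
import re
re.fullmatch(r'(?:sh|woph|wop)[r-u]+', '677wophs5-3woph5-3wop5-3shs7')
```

For `fullmatch`, every character of the input must be accounted for by the pattern.
Here there's no way to consume every character, so the call returns None.

None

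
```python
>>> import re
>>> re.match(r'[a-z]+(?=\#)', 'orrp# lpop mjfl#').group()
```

'orrp'

The lookaround is zero-width — it requires the adjacent text to match without consuming it, so the asserted text isn't part of the match.
With `match`, the pattern is implicitly anchored at the beginning.
The match spans [0:4] → 'orrp'.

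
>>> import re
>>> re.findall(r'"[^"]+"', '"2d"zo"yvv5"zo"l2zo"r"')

Walking the string: at [0:4] → '"2d"'; at [6:12] → '"yvv5"'; at [14:20] → '"l2zo"'.
Since nothing is captured, `findall` lists the 3 matched substrings directly.

['"2d"', '"yvv5"', '"l2zo"']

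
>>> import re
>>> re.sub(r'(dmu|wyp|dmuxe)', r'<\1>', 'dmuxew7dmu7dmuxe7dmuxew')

'<dmu>xew7<dmu>7<dmu>xe7<dmu>xew'

Alternation isn't longest-match — the leftmost alternative that fits at this position is chosen.
Each match is replaced using the text its own group 1 captured.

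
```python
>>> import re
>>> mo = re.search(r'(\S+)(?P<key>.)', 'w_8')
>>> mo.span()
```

(0, 3)

The match spans [0:3] → 'w_8'.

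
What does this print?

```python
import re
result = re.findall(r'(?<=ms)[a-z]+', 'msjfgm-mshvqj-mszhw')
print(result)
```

Because the assertion is zero-width, the text it checks is not consumed and won't appear in the result.
With no groups in the pattern, `findall` gives back each whole match — 3 here.

['jfgm', 'hvqj', 'zhw']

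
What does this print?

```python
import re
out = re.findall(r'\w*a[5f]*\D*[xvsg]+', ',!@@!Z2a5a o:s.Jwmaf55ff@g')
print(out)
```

Pattern: zero or more of a word character, then a literal 'a'; then zero or more of one of [5f], then zero or more of a non-digit, then one or more of one of [xvsg].
Walking the string: at [5:14] → 'Z2a5a o:s'; at [15:26] → 'Jwmaf55ff@g'.
With no groups in the pattern, `findall` gives back each whole match — 2 here.

['Z2a5a o:s', 'Jwmaf55ff@g']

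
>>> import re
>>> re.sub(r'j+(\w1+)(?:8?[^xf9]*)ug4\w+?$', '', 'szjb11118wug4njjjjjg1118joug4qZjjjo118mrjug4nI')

The pattern matches one or more of a literal 'j'; then a word character, then one or more of the literal '1' (captured); then optionally a literal '8', then zero or more of any character except [xf9] (non-capturing group); then the literal 'ug4', then one or more of a word character (lazy); then anchored at the end.
Matches: at [2:46] → 'jb11118wug4njjjjjg1118joug4qZjjjo118mrjug4nI'.
Every occurrence is swapped for ''.

'sz'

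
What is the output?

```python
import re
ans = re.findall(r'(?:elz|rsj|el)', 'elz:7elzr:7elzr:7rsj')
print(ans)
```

Alternation isn't longest-match — the leftmost alternative that fits at this position is chosen.
Scanning left to right: at [0:3] → 'elz'; at [5:8] → 'elz'; at [11:14] → 'elz'; at [17:20] → 'rsj'.
`findall` yields the raw match text (4 of them) because the pattern has no groups.

['elz', 'elz', 'elz', 'rsj']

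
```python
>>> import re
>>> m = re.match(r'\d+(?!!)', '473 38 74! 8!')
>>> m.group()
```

`(?!…)`/`(?<!…)` only lets a position through if the neighbouring text does NOT match; no characters are consumed.
`match` is anchored at position 0; if the pattern doesn't fit there, it returns None.
The match spans [0:3] → '473'.

'473'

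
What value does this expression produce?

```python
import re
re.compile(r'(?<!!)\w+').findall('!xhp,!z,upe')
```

['hp', 'upe']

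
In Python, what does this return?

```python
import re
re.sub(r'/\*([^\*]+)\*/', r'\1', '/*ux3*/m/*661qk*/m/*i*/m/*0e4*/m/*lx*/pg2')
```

Matches: at [0:7] → '/*ux3*/'; at [8:17] → '/*661qk*/'; at [18:23] → '/*i*/'; at [24:31] → '/*0e4*/'; at [32:38] → '/*lx*/'.
Each match is replaced using the text its own group 1 captured.

'ux3m661qkmim0e4mlxpg2'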